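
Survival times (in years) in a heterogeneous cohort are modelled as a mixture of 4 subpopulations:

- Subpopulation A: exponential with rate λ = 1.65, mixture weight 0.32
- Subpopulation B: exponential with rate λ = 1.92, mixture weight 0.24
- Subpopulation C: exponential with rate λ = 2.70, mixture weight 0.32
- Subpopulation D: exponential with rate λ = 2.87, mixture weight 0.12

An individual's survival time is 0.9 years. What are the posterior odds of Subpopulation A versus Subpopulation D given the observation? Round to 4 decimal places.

Since P(k|x) ∝ w_k f_k(x), the posterior odds are w_i f_i(x) / (w_j f_j(x)).
Component likelihoods at x = 0.9 years:
  f_A = 0.373729
  f_B = 0.341068
  f_C = 0.237699
  f_D = 0.21682
Posterior odds = (w_A·f_A) / (w_D·f_D) = (0.32·0.373729) / (0.12·0.21682) = 0.119593 / 0.0260184 ≈ 4.5965

4.5965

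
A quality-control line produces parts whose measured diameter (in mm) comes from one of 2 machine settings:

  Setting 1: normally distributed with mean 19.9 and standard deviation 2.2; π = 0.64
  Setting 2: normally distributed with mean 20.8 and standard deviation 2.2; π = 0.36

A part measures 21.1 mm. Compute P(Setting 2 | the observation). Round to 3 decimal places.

0.393

Apply Bayes' rule: the posterior for each component is proportional to its prior times its likelihood at x.
Component likelihoods at x = 21.1 mm:
  p_1 = 0.156272
  p_2 = 0.179659
Weight by the priors:
  P(Z=1)·p_1 = 0.64 × 0.156272 = 0.100014
  P(Z=2)·p_2 = 0.36 × 0.179659 = 0.0646773
Marginal: 0.100014 + 0.0646773 = 0.164691
Responsibility of Setting 2: 0.0646773 / 0.164691 ≈ 0.393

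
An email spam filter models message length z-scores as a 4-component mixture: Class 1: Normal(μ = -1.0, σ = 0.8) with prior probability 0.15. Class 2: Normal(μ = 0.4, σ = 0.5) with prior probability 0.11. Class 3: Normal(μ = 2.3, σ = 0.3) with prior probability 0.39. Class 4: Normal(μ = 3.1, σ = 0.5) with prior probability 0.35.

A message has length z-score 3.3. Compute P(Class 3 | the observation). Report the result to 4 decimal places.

By Bayes' theorem, P(k | x) = π_k f_k(x) / Σ_j π_j f_j(x).
Component likelihoods at x = 3.3:
  f_1 = 2.65644e-07
  f_2 = 3.95464e-08
  f_3 = 0.00514093
  f_4 = 0.73654
Prior × likelihood for each component:
  π_1·f_1 = 0.15 × 2.65644e-07 = 3.98467e-08
  π_2·f_2 = 0.11 × 3.95464e-08 = 4.3501e-09
  π_3·f_3 = 0.39 × 0.00514093 = 0.00200496
  π_4·f_4 = 0.35 × 0.73654 = 0.257789
Denominator: 3.98467e-08 + 4.3501e-09 + 0.00200496 + 0.257789 = 0.259794
P(Class 3 | x) = 0.00200496 / 0.259794 ≈ 0.0077

0.0077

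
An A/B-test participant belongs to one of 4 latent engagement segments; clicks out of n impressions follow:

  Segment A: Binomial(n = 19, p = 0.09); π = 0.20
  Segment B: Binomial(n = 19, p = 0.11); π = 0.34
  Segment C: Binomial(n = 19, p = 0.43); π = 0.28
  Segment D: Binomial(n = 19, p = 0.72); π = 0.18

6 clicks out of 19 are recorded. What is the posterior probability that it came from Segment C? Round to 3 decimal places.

0.878

Posterior ∝ prior × likelihood, so P(k | x) ∝ P(Z=k) f_k(x); normalise over all components.
Component likelihoods at x = 6 clicks out of 19:
  p_A = C(19,6)·0.09^6·0.91^13 = 27132·5.31441e-07·0.293453 = 0.00423131
  p_B = C(19,6)·0.11^6·0.89^13 = 27132·1.77156e-06·0.219821 = 0.0105659
  p_C = C(19,6)·0.43^6·0.57^13 = 27132·0.00632136·0.00067046 = 0.114991
  p_D = C(19,6)·0.72^6·0.28^13 = 27132·0.139314·6.50211e-08 = 0.000245771
Prior × likelihood for each component:
  P(Z=A)·p_A = 0.20 × 0.00423131 = 0.000846262
  P(Z=B)·p_B = 0.34 × 0.0105659 = 0.00359242
  P(Z=C)·p_C = 0.28 × 0.114991 = 0.0321976
  P(Z=D)·p_D = 0.18 × 0.000245771 = 4.42388e-05
Denominator: 0.000846262 + 0.00359242 + 0.0321976 + 4.42388e-05 = 0.0366805
Responsibility of Segment C: 0.0321976 / 0.0366805 ≈ 0.878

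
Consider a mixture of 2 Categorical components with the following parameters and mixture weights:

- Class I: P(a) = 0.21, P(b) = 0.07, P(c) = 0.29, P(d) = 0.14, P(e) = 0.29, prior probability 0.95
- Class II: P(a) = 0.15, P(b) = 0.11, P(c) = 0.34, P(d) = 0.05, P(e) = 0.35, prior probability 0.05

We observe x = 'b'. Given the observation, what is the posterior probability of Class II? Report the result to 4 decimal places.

By Bayes' theorem, P(k | x) = π_k f_k(x) / Σ_j π_j f_j(x).
Categorical probabilities:
  p_I = P(b | comp) = 0.07
  p_II = P(b | comp) = 0.11
Prior × likelihood for each component:
  π_I·p_I = 0.95 × 0.07 = 0.0665
  π_II·p_II = 0.05 × 0.11 = 0.0055
Marginal: 0.0665 + 0.0055 = 0.072
So the posterior for Class II is 0.0055 / 0.072 ≈ 0.0764.

0.0764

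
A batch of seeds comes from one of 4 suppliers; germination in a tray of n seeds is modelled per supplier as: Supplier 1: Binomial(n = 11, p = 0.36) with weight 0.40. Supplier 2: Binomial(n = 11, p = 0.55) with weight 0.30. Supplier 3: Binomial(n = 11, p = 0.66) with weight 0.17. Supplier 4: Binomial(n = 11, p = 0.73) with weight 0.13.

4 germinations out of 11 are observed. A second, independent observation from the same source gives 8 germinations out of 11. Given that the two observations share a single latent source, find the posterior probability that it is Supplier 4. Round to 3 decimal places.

By Bayes' theorem, P(k | x) = π_k f_k(x) / Σ_j π_j f_j(x).
Since both observations come from the same component, the likelihood for component k is f_k(x₁)·f_k(x₂).
  f_1 = [C(11,4)·0.36^4·0.64^7 = 330·0.0167962·0.0439805 = 0.243772] × [0.0122024] = 0.00297459
  f_2 = [C(11,4)·0.55^4·0.45^7 = 330·0.0915063·0.00373669 = 0.112837] × [0.125899] = 0.0142061
  f_3 = [C(11,4)·0.66^4·0.34^7 = 330·0.189747·0.000525234 = 0.0328884] × [0.233492] = 0.00767917
  f_4 = [C(11,4)·0.73^4·0.27^7 = 330·0.283982·0.000104604 = 0.00980284] × [0.261914] = 0.0025675
Prior × likelihood for each component:
  π_1·f_1 = 0.40 × 0.00297459 = 0.00118984
  π_2·f_2 = 0.30 × 0.0142061 = 0.00426183
  π_3·f_3 = 0.17 × 0.00767917 = 0.00130546
  π_4·f_4 = 0.13 × 0.0025675 = 0.000333775
Normaliser: 0.00118984 + 0.00426183 + 0.00130546 + 0.000333775 = 0.00709091
Responsibility of Supplier 4: 0.000333775 / 0.00709091 ≈ 0.047

0.047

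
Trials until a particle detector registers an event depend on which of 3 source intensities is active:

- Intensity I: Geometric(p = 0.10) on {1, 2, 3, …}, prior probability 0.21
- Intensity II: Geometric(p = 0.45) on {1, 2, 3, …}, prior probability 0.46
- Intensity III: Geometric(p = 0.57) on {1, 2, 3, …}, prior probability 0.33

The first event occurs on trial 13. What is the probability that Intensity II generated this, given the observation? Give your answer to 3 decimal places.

0.026

P(component k | x) = w_k·f_k(x) / marginal(x), where marginal(x) = Σ_j w_j·f_j(x).
Component likelihoods at x = 13:
  L_I = 0.028243
  L_II = 0.000344798
  L_III = 2.2777e-05
Multiply by the mixture weights:
  w_I·L_I = 0.21 × 0.028243 = 0.00593102
  w_II·L_II = 0.46 × 0.000344798 = 0.000158607
  w_III·L_III = 0.33 × 2.2777e-05 = 7.51641e-06
Marginal: 0.00593102 + 0.000158607 + 7.51641e-06 = 0.00609714
Responsibility of Intensity II: 0.000158607 / 0.00609714 ≈ 0.026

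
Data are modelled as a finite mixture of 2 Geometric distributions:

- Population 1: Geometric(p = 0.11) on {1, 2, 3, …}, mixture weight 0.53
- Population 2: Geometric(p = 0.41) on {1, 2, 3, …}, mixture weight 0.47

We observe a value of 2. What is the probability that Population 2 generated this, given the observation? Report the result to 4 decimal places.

0.6866

Posterior ∝ prior × likelihood, so P(k | x) ∝ π_k f_k(x); normalise over all components.
Evaluate each component's likelihood at the observed value:
  f_1 = 0.0979
  f_2 = 0.2419
Unnormalised posteriors:
  π_1·f_1 = 0.53 × 0.0979 = 0.051887
  π_2·f_2 = 0.47 × 0.2419 = 0.113693
Sum: 0.051887 + 0.113693 = 0.16558
P(Population 2 | 2) = 0.113693 / 0.16558 ≈ 0.6866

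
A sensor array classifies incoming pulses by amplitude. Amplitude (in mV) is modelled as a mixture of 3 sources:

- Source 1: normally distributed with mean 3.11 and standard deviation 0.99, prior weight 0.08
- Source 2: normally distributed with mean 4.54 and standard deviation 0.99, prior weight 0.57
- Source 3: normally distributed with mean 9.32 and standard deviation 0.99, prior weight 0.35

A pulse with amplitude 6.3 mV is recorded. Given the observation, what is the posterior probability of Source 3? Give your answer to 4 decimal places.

0.0275

P(component k | x) = π_k·f_k(x) / marginal(x), where marginal(x) = Σ_j π_j·f_j(x).
Normal densities:
  L_1 = (1/(0.99·√(2π)))·exp(−(6.3−3.11)²/(2·0.99²)) = 0.402972·exp(-5.19136) = 0.00224232
  L_2 = (1/(0.99·√(2π)))·exp(−(6.3−4.54)²/(2·0.99²)) = 0.402972·exp(-1.58025) = 0.0829817
  L_3 = (1/(0.99·√(2π)))·exp(−(6.3−9.32)²/(2·0.99²)) = 0.402972·exp(-4.65279) = 0.00384232
Unnormalised posteriors:
  π_1·L_1 = 0.08 × 0.00224232 = 0.000179385
  π_2·L_2 = 0.57 × 0.0829817 = 0.0472996
  π_3·L_3 = 0.35 × 0.00384232 = 0.00134481
Normaliser: 0.000179385 + 0.0472996 + 0.00134481 = 0.0488238
So the posterior for Source 3 is 0.00134481 / 0.0488238 ≈ 0.0275.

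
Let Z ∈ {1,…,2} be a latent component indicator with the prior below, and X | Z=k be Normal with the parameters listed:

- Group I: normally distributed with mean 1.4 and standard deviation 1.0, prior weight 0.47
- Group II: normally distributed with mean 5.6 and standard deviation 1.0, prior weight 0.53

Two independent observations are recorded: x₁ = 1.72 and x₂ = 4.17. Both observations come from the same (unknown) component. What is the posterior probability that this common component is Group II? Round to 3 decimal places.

0.011

By Bayes' theorem, P(k | x) = π_k f_k(x) / Σ_j π_j f_j(x).
Since both observations come from the same component, the likelihood for component k is f_k(x₁)·f_k(x₂).
  L_I = [(1/(1.0·√(2π)))·exp(−(1.72−1.4)²/(2·1.0²)) = 0.398942·exp(-0.05120) = 0.379031] × [0.0086052] = 0.00326163
  L_II = [(1/(1.0·√(2π)))·exp(−(1.72−5.6)²/(2·1.0²)) = 0.398942·exp(-7.52720) = 0.000214728] × [0.143505] = 3.08144e-05
Weight by the priors:
  π_I·L_I = 0.47 × 0.00326163 = 0.00153297
  π_II·L_II = 0.53 × 3.08144e-05 = 1.63317e-05
Denominator: 0.00153297 + 1.63317e-05 = 0.0015493
So the posterior for Group II is 1.63317e-05 / 0.0015493 ≈ 0.011.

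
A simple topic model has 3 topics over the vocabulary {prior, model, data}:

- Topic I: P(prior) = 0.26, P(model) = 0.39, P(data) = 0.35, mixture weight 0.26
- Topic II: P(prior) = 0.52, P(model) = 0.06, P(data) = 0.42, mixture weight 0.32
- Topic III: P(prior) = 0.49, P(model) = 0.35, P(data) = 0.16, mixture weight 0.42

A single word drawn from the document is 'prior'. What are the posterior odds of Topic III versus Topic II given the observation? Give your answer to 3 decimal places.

The posterior odds equal the prior odds times the likelihood ratio: (π_i/π_j)·(f_i(x)/f_j(x)).
Evaluate each component's likelihood at the observed value:
  f_I = P(prior | comp) = 0.26
  f_II = P(prior | comp) = 0.52
  f_III = P(prior | comp) = 0.49
Posterior odds = (π_III·f_III) / (π_II·f_II) = (0.42·0.49) / (0.32·0.52) = 0.2058 / 0.1664 ≈ 1.237

1.237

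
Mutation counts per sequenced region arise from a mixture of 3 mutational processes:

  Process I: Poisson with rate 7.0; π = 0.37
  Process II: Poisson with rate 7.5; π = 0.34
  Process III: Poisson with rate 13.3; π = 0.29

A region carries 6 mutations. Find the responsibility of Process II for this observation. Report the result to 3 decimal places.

0.441

The responsibility of component k is π_k f_k(x) divided by Σ_j π_j f_j(x).
Poisson probabilities:
  L_I = e^(−7.0)·7.0^6/6! = 0.149003
  L_II = e^(−7.5)·7.5^6/6! = 0.136718
  L_III = e^(−13.3)·13.3^6/6! = 0.0128724
Unnormalised posteriors:
  π_I·L_I = 0.37 × 0.149003 = 0.055131
  π_II·L_II = 0.34 × 0.136718 = 0.0464842
  π_III·L_III = 0.29 × 0.0128724 = 0.00373301
Evidence: 0.055131 + 0.0464842 + 0.00373301 = 0.105348
P(Process II | 6 mutations) = 0.0464842 / 0.105348 ≈ 0.441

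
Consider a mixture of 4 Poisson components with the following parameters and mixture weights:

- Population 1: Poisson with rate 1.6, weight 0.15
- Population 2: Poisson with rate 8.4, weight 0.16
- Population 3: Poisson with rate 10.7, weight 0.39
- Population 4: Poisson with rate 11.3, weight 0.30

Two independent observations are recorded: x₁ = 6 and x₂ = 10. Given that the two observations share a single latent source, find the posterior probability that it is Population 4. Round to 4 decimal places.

Posterior ∝ prior × likelihood, so P(k | x) ∝ π_k f_k(x); normalise over all components.
Since both observations come from the same component, the likelihood for component k is f_k(x₁)·f_k(x₂).
  p_1 = [0.00470453] × [6.11738e-06] = 2.87794e-08
  p_2 = [0.109716] × [0.108382] = 0.0118912
  p_3 = [0.0469915] × [0.122215] = 0.00574306
  p_4 = [0.0357775] × [0.115743] = 0.00414099
Multiply by the mixture weights:
  π_1·p_1 = 0.15 × 2.87794e-08 = 4.31691e-09
  π_2·p_2 = 0.16 × 0.0118912 = 0.00190259
  π_3·p_3 = 0.39 × 0.00574306 = 0.00223979
  π_4·p_4 = 0.30 × 0.00414099 = 0.0012423
Marginal: 4.31691e-09 + 0.00190259 + 0.00223979 + 0.0012423 = 0.00538469
P(Population 4 | x₁, x₂) = 0.0012423 / 0.00538469 ≈ 0.2307

0.2307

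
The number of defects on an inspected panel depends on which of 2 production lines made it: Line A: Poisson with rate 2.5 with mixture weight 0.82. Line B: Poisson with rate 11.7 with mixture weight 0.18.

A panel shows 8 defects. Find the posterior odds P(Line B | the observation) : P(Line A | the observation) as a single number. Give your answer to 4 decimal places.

Since P(k|x) ∝ π_k f_k(x), the posterior odds are π_i f_i(x) / (π_j f_j(x)).
Poisson probabilities:
  p_A = 0.00310644
  p_B = 0.0722306
Odds = (0.18/0.82) × (0.0722306/0.00310644) = 0.219512 × 23.2519 ≈ 5.1041

5.1041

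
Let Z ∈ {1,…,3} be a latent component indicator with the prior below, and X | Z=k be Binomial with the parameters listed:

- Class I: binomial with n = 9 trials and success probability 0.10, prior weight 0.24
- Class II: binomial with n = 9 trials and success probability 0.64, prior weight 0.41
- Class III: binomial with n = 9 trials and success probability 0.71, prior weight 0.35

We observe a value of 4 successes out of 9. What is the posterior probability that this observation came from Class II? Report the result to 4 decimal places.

By Bayes' theorem, P(k | x) = w_k f_k(x) / Σ_j w_j f_j(x).
Component likelihoods at x = 4 successes out of 9:
  L_I = 0.00744017
  L_II = 0.127821
  L_III = 0.0656741
Unnormalised posteriors:
  w_I·L_I = 0.24 × 0.00744017 = 0.00178564
  w_II·L_II = 0.41 × 0.127821 = 0.0524067
  w_III·L_III = 0.35 × 0.0656741 = 0.0229859
Sum: 0.00178564 + 0.0524067 + 0.0229859 = 0.0771783
Responsibility of Class II: 0.0524067 / 0.0771783 ≈ 0.6790

0.6790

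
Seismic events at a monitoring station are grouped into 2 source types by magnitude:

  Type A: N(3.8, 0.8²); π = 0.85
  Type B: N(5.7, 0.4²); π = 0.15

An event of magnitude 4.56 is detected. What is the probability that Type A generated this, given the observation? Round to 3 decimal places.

0.991

By Bayes' theorem, P(k | x) = w_k f_k(x) / Σ_j w_j f_j(x).
Component likelihoods at x = 4.56:
  L_A = 0.317574
  L_B = 0.0171819
Multiply by the mixture weights:
  w_A·L_A = 0.85 × 0.317574 = 0.269938
  w_B·L_B = 0.15 × 0.0171819 = 0.00257729
Sum: 0.269938 + 0.00257729 = 0.272515
Responsibility of Type A: 0.269938 / 0.272515 ≈ 0.991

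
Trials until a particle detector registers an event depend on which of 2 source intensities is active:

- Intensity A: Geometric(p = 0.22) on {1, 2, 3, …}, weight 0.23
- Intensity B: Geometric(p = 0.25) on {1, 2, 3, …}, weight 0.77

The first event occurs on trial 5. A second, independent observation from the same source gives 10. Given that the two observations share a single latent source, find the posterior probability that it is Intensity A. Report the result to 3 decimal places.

Apply Bayes' rule: the posterior for each component is proportional to its prior times its likelihood at x.
Since both observations come from the same component, the likelihood for component k is f_k(x₁)·f_k(x₂).
  L_A = [0.0814331] × [0.0235112] = 0.00191459
  L_B = [0.0791016] × [0.0187712] = 0.00148483
Multiply by the mixture weights:
  π_A·L_A = 0.23 × 0.00191459 = 0.000440355
  π_B·L_B = 0.77 × 0.00148483 = 0.00114332
Evidence: 0.000440355 + 0.00114332 = 0.00158367
P(Intensity A | data) = 0.000440355 / 0.00158367 ≈ 0.278

0.278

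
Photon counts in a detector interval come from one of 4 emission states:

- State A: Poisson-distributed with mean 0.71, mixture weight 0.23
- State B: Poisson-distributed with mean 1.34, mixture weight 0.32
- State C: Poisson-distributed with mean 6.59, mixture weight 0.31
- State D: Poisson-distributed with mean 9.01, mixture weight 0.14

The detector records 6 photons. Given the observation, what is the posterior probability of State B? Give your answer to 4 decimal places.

The responsibility of component k is P(Z=k) f_k(x) divided by Σ_j P(Z=j) f_j(x).
Poisson probabilities:
  f_A = 8.74719e-05
  f_B = 0.00210543
  f_C = 0.156307
  f_D = 0.0907869
Prior × likelihood for each component:
  P(Z=A)·f_A = 0.23 × 8.74719e-05 = 2.01185e-05
  P(Z=B)·f_B = 0.32 × 0.00210543 = 0.000673739
  P(Z=C)·f_C = 0.31 × 0.156307 = 0.0484553
  P(Z=D)·f_D = 0.14 × 0.0907869 = 0.0127102
Denominator: 2.01185e-05 + 0.000673739 + 0.0484553 + 0.0127102 = 0.0618593
So the posterior for State B is 0.000673739 / 0.0618593 ≈ 0.0109.

0.0109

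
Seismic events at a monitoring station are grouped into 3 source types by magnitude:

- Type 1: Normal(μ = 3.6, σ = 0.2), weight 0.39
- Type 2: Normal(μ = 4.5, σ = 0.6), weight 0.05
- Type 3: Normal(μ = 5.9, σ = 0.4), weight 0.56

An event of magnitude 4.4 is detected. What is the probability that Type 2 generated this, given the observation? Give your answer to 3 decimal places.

The responsibility of component k is w_k f_k(x) divided by Σ_j w_j f_j(x).
Evaluate each component's likelihood at the observed value:
  p_1 = 0.000669151
  p_2 = 0.655733
  p_3 = 0.000881489
Weight by the priors:
  w_1·p_1 = 0.39 × 0.000669151 = 0.000260969
  w_2·p_2 = 0.05 × 0.655733 = 0.0327866
  w_3·p_3 = 0.56 × 0.000881489 = 0.000493634
Denominator: 0.000260969 + 0.0327866 + 0.000493634 = 0.0335412
P(Type 2 | the observation) = 0.0327866 / 0.0335412 ≈ 0.978

0.978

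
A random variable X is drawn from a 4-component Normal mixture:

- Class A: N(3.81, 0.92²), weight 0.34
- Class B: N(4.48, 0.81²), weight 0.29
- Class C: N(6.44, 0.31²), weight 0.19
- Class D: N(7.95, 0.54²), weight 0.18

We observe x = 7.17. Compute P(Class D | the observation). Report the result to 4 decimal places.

0.7449

Posterior ∝ prior × likelihood, so P(k | x) ∝ π_k f_k(x); normalise over all components.
Evaluate each component's likelihood at the observed value:
  p_A = (1/(0.92·√(2π)))·exp(−(7.17−3.81)²/(2·0.92²)) = 0.433633·exp(-6.66919) = 0.000550467
  p_B = (1/(0.81·√(2π)))·exp(−(7.17−4.48)²/(2·0.81²)) = 0.492521·exp(-5.51448) = 0.00198389
  p_C = (1/(0.31·√(2π)))·exp(−(7.17−6.44)²/(2·0.31²)) = 1.286911·exp(-2.77263) = 0.0804284
  p_D = (1/(0.54·√(2π)))·exp(−(7.17−7.95)²/(2·0.54²)) = 0.738782·exp(-1.04321) = 0.260289
Multiply by the mixture weights:
  π_A·p_A = 0.34 × 0.000550467 = 0.000187159
  π_B·p_B = 0.29 × 0.00198389 = 0.000575327
  π_C·p_C = 0.19 × 0.0804284 = 0.0152814
  π_D·p_D = 0.18 × 0.260289 = 0.046852
Marginal: 0.000187159 + 0.000575327 + 0.0152814 + 0.046852 = 0.0628959
P(Class D | 7.17) = 0.046852 / 0.0628959 ≈ 0.7449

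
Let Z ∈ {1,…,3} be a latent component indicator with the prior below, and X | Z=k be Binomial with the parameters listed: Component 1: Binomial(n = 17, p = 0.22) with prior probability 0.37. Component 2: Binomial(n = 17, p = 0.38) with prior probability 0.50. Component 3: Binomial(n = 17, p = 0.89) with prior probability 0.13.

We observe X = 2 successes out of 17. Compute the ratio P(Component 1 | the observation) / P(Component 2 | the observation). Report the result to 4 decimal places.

7.7634

Only the two components matter; the odds are (w_i f_i(x)) / (w_j f_j(x)).
Component likelihoods at x = 2 successes out of 17:
  L_1 = C(17,2)·0.22^2·0.78^15 = 136·0.0484·0.0240668 = 0.158418
  L_2 = C(17,2)·0.38^2·0.62^15 = 136·0.1444·0.00076891 = 0.0151002
  L_3 = C(17,2)·0.89^2·0.11^15 = 136·0.7921·4.17725e-15 = 4.49997e-13
Posterior odds = (w_1·L_1) / (w_2·L_2) = (0.37·0.158418) / (0.50·0.0151002) = 0.0586145 / 0.00755008 ≈ 7.7634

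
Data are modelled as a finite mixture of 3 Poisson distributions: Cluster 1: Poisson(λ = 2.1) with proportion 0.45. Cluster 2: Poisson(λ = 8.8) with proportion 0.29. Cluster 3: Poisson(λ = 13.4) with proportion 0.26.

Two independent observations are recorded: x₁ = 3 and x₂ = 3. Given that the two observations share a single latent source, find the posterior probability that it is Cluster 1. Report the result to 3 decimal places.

0.995

P(component k | x) = w_k·f_k(x) / marginal(x), where marginal(x) = Σ_j w_j·f_j(x).
Since both observations come from the same component, the likelihood for component k is f_k(x₁)·f_k(x₂).
  f_1 = [e^(−2.1)·2.1^3/3! = 0.189011] × [0.189011] = 0.0357253
  f_2 = [e^(−8.8)·8.8^3/3! = 0.0171201] × [0.0171201] = 0.000293097
  f_3 = [e^(−13.4)·13.4^3/3! = 0.000607599] × [0.000607599] = 3.69177e-07
Multiply by the mixture weights:
  w_1·f_1 = 0.45 × 0.0357253 = 0.0160764
  w_2·f_2 = 0.29 × 0.000293097 = 8.4998e-05
  w_3·f_3 = 0.26 × 3.69177e-07 = 9.59859e-08
Marginal: 0.0160764 + 8.4998e-05 + 9.59859e-08 = 0.0161615
P(Cluster 1 | x) = 0.0160764 / 0.0161615 ≈ 0.995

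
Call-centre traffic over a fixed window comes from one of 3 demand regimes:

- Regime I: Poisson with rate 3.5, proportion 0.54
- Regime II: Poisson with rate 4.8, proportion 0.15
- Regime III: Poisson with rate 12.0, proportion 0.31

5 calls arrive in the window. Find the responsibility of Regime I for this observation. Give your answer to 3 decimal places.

Posterior ∝ prior × likelihood, so P(k | x) ∝ w_k f_k(x); normalise over all components.
Poisson probabilities:
  f_I = e^(−3.5)·3.5^5/5! = 0.132169
  f_II = e^(−4.8)·4.8^5/5! = 0.174748
  f_III = e^(−12.0)·12.0^5/5! = 0.0127406
Weight by the priors:
  w_I·f_I = 0.54 × 0.132169 = 0.071371
  w_II·f_II = 0.15 × 0.174748 = 0.0262122
  w_III·f_III = 0.31 × 0.0127406 = 0.0039496
Evidence: 0.071371 + 0.0262122 + 0.0039496 = 0.101533
P(Regime I | the observation) = 0.071371 / 0.101533 ≈ 0.703

0.703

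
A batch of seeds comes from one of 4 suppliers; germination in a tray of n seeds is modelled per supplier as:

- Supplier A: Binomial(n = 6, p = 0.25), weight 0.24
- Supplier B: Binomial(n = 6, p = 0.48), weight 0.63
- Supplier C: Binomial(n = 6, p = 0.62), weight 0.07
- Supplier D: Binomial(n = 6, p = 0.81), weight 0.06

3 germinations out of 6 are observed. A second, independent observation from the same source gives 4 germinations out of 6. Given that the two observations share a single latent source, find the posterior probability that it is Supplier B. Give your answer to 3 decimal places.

0.842

P(component k | x) = π_k·f_k(x) / marginal(x), where marginal(x) = Σ_j π_j·f_j(x).
Since both observations come from the same component, the likelihood for component k is f_k(x₁)·f_k(x₂).
  L_A = [C(6,3)·0.25^3·0.75^3 = 20·0.015625·0.421875 = 0.131836] × [0.032959] = 0.00434518
  L_B = [C(6,3)·0.48^3·0.52^3 = 20·0.110592·0.140608 = 0.311002] × [0.215309] = 0.0669617
  L_C = [C(6,3)·0.62^3·0.38^3 = 20·0.238328·0.054872 = 0.261551] × [0.320055] = 0.0837107
  L_D = [C(6,3)·0.81^3·0.19^3 = 20·0.531441·0.006859 = 0.0729031] × [0.233098] = 0.0169936
Prior × likelihood for each component:
  π_A·L_A = 0.24 × 0.00434518 = 0.00104284
  π_B·L_B = 0.63 × 0.0669617 = 0.0421859
  π_C·L_C = 0.07 × 0.0837107 = 0.00585975
  π_D·L_D = 0.06 × 0.0169936 = 0.00101961
Evidence: 0.00104284 + 0.0421859 + 0.00585975 + 0.00101961 = 0.0501081
So the posterior for Supplier B is 0.0421859 / 0.0501081 ≈ 0.842.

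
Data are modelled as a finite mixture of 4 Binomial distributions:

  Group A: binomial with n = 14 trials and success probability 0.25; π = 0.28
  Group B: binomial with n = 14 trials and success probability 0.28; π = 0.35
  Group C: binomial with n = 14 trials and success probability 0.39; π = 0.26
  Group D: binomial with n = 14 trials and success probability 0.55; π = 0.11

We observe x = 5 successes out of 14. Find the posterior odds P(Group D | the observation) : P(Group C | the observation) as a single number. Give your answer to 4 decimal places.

Posterior odds = (P(Z=i) f_i(x)) / (P(Z=j) f_j(x)); the normalising sum cancels.
Evaluate each component's likelihood at the observed value:
  p_A = 0.146796
  p_B = 0.179162
  p_C = 0.21123
  p_D = 0.0762413
Odds = (0.11/0.26) × (0.0762413/0.21123) = 0.423077 × 0.36094 ≈ 0.1527

0.1527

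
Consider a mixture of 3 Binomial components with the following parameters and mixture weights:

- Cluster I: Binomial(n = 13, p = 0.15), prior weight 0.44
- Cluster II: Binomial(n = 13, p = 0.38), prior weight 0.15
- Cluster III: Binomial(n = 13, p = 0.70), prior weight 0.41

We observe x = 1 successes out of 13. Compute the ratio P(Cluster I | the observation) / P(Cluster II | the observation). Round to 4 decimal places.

Since P(k|x) ∝ π_k f_k(x), the posterior odds are π_i f_i(x) / (π_j f_j(x)).
Evaluate each component's likelihood at the observed value:
  f_I = 0.277371
  f_II = 0.0159378
  f_III = 4.83611e-06
Odds = (0.44/0.15) × (0.277371/0.0159378) = 2.93333 × 17.4034 ≈ 51.0500

51.0500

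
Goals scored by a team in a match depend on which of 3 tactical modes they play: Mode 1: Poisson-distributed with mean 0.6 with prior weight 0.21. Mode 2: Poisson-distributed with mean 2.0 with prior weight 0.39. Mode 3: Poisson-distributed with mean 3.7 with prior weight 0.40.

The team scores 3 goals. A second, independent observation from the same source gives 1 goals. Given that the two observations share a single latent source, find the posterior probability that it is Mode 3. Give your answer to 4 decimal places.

Posterior ∝ prior × likelihood, so P(k | x) ∝ w_k f_k(x); normalise over all components.
Since both observations come from the same component, the likelihood for component k is f_k(x₁)·f_k(x₂).
  f_1 = [e^(−0.6)·0.6^3/3! = 0.0197572] × [0.329287] = 0.00650579
  f_2 = [e^(−2.0)·2.0^3/3! = 0.180447] × [0.270671] = 0.0488417
  f_3 = [e^(−3.7)·3.7^3/3! = 0.20872] × [0.091477] = 0.0190931
Unnormalised posteriors:
  w_1·f_1 = 0.21 × 0.00650579 = 0.00136622
  w_2·f_2 = 0.39 × 0.0488417 = 0.0190483
  w_3·f_3 = 0.40 × 0.0190931 = 0.00763724
Sum: 0.00136622 + 0.0190483 + 0.00763724 = 0.0280517
So the posterior for Mode 3 is 0.00763724 / 0.0280517 ≈ 0.2723.

0.2723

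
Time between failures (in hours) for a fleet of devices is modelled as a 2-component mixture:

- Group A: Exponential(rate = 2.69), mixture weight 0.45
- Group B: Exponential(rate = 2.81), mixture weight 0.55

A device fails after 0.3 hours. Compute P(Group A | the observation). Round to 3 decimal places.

P(component k | x) = w_k·f_k(x) / marginal(x), where marginal(x) = Σ_j w_j·f_j(x).
Exponential densities:
  L_A = 1.20026
  L_B = 1.20947
Prior × likelihood for each component:
  w_A·L_A = 0.45 × 1.20026 = 0.540119
  w_B·L_B = 0.55 × 1.20947 = 0.66521
Evidence: 0.540119 + 0.66521 = 1.20533
Responsibility of Group A: 0.540119 / 1.20533 ≈ 0.448

0.448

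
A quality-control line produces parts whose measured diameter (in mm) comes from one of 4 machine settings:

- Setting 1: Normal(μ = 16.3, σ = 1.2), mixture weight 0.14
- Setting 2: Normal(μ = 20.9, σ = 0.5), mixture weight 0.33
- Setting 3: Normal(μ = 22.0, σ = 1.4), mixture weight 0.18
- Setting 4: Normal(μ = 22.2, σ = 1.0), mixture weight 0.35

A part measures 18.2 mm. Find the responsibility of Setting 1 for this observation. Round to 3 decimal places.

0.909

The responsibility of component k is π_k f_k(x) divided by Σ_j π_j f_j(x).
Normal densities:
  L_1 = 0.0949189
  L_2 = 3.71472e-07
  L_3 = 0.00716115
  L_4 = 0.00013383
Prior × likelihood for each component:
  π_1·L_1 = 0.14 × 0.0949189 = 0.0132886
  π_2·L_2 = 0.33 × 3.71472e-07 = 1.22586e-07
  π_3·L_3 = 0.18 × 0.00716115 = 0.00128901
  π_4·L_4 = 0.35 × 0.00013383 = 4.68406e-05
Marginal: 0.0132886 + 1.22586e-07 + 0.00128901 + 4.68406e-05 = 0.0146246
Responsibility of Setting 1: 0.0132886 / 0.0146246 ≈ 0.909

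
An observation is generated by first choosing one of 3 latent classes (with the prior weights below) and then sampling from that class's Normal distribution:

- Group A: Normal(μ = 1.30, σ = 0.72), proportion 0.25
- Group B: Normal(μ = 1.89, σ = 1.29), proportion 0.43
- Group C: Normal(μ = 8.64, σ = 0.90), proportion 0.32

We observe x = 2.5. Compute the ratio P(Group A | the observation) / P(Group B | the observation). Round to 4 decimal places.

Only the two components matter; the odds are (π_i f_i(x)) / (π_j f_j(x)).
Evaluate each component's likelihood at the observed value:
  f_A = (1/(0.72·√(2π)))·exp(−(2.5−1.30)²/(2·0.72²)) = 0.554087·exp(-1.38889) = 0.138163
  f_B = (1/(1.29·√(2π)))·exp(−(2.5−1.89)²/(2·1.29²)) = 0.309258·exp(-0.11180) = 0.276545
  f_C = (1/(0.90·√(2π)))·exp(−(2.5−8.64)²/(2·0.90²)) = 0.443269·exp(-23.27136) = 3.46773e-11
Posterior odds = (π_A·f_A) / (π_B·f_B) = (0.25·0.138163) / (0.43·0.276545) = 0.0345407 / 0.118914 ≈ 0.2905

0.2905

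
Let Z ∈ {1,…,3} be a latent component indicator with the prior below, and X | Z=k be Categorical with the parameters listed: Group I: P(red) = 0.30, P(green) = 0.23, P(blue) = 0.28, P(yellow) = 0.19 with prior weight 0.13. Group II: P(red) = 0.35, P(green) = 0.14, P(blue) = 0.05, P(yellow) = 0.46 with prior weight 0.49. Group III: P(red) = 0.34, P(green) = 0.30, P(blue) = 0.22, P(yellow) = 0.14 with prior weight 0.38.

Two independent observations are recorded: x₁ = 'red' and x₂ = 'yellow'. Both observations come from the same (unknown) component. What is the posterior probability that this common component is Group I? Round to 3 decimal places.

By Bayes' theorem, P(k | x) = π_k f_k(x) / Σ_j π_j f_j(x).
Since both observations come from the same component, the likelihood for component k is f_k(x₁)·f_k(x₂).
  p_I = [P(red | comp) = 0.30] × [0.19] = 0.057
  p_II = [P(red | comp) = 0.35] × [0.46] = 0.161
  p_III = [P(red | comp) = 0.34] × [0.14] = 0.0476
Prior × likelihood for each component:
  π_I·p_I = 0.13 × 0.057 = 0.00741
  π_II·p_II = 0.49 × 0.161 = 0.07889
  π_III·p_III = 0.38 × 0.0476 = 0.018088
Sum: 0.00741 + 0.07889 + 0.018088 = 0.104388
P(Group I | x₁, x₂) ≈ 0.071

0.071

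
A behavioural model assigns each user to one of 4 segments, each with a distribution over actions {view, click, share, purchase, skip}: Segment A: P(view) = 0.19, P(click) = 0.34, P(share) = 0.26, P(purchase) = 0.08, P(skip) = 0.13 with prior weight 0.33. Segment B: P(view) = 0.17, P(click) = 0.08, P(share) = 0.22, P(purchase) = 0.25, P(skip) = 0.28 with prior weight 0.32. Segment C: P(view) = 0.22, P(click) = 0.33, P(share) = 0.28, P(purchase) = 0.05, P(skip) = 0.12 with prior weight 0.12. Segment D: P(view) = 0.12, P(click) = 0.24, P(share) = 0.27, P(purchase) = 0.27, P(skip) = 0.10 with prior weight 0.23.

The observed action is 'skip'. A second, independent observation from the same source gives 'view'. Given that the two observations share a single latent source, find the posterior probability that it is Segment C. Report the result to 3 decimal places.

0.108

By Bayes' theorem, P(k | x) = w_k f_k(x) / Σ_j w_j f_j(x).
Since both observations come from the same component, the likelihood for component k is f_k(x₁)·f_k(x₂).
  p_A = [0.13] × [0.19] = 0.0247
  p_B = [0.28] × [0.17] = 0.0476
  p_C = [0.12] × [0.22] = 0.0264
  p_D = [0.1] × [0.12] = 0.012
Unnormalised posteriors:
  w_A·p_A = 0.33 × 0.0247 = 0.008151
  w_B·p_B = 0.32 × 0.0476 = 0.015232
  w_C·p_C = 0.12 × 0.0264 = 0.003168
  w_D·p_D = 0.23 × 0.012 = 0.00276
Normaliser: 0.008151 + 0.015232 + 0.003168 + 0.00276 = 0.029311
So the posterior for Segment C is 0.003168 / 0.029311 ≈ 0.108.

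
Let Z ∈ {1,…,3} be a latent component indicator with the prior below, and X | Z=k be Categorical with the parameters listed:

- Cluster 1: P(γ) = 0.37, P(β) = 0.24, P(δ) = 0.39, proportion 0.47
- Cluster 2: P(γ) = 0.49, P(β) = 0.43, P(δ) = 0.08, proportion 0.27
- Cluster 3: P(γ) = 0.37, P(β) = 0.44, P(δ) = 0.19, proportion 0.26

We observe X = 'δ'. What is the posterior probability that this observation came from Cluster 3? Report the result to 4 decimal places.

P(component k | x) = π_k·f_k(x) / marginal(x), where marginal(x) = Σ_j π_j·f_j(x).
Categorical probabilities:
  f_1 = P(δ | comp) = 0.39
  f_2 = P(δ | comp) = 0.08
  f_3 = P(δ | comp) = 0.19
Unnormalised posteriors:
  π_1·f_1 = 0.47 × 0.39 = 0.1833
  π_2·f_2 = 0.27 × 0.08 = 0.0216
  π_3·f_3 = 0.26 × 0.19 = 0.0494
Evidence: 0.1833 + 0.0216 + 0.0494 = 0.2543
P(Cluster 3 | 'δ') = 0.0494 / 0.2543 ≈ 0.1943

0.1943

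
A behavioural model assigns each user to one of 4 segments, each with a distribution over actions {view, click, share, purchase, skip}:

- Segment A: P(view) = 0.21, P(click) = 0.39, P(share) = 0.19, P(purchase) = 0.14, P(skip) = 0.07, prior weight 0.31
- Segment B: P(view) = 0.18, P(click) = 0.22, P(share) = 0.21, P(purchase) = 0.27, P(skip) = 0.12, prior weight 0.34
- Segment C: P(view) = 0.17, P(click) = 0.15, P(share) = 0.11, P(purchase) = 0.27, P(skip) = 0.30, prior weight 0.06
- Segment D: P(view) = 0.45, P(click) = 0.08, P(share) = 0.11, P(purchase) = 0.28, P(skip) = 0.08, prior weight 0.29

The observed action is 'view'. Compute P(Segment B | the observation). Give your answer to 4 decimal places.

By Bayes' theorem, P(k | x) = π_k f_k(x) / Σ_j π_j f_j(x).
Categorical probabilities:
  L_A = P(view | comp) = 0.21
  L_B = P(view | comp) = 0.18
  L_C = P(view | comp) = 0.17
  L_D = P(view | comp) = 0.45
Weight by the priors:
  π_A·L_A = 0.31 × 0.21 = 0.0651
  π_B·L_B = 0.34 × 0.18 = 0.0612
  π_C·L_C = 0.06 × 0.17 = 0.0102
  π_D·L_D = 0.29 × 0.45 = 0.1305
Sum: 0.0651 + 0.0612 + 0.0102 + 0.1305 = 0.267
So the posterior for Segment B is 0.0612 / 0.267 ≈ 0.2292.

0.2292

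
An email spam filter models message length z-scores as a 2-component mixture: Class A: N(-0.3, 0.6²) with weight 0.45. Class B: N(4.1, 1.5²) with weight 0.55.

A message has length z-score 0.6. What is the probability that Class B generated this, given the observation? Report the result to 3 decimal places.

0.090

By Bayes' theorem, P(k | x) = w_k f_k(x) / Σ_j w_j f_j(x).
Component likelihoods at x = 0.6:
  p_A = 0.215863
  p_B = 0.0174813
Prior × likelihood for each component:
  w_A·p_A = 0.45 × 0.215863 = 0.0971382
  w_B·p_B = 0.55 × 0.0174813 = 0.00961469
Evidence: 0.0971382 + 0.00961469 = 0.106753
P(Class B | the observation) = 0.00961469 / 0.106753 ≈ 0.090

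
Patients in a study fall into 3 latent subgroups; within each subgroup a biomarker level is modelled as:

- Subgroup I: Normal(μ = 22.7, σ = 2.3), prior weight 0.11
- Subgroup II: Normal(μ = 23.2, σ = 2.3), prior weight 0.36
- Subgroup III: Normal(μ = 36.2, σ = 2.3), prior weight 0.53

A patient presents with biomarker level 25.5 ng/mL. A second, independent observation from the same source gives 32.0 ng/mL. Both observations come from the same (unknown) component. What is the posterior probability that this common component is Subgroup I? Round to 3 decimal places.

By Bayes' theorem, P(k | x) = P(Z=k) f_k(x) / Σ_j P(Z=j) f_j(x).
Since both observations come from the same component, the likelihood for component k is f_k(x₁)·f_k(x₂).
  p_I = [(1/(2.3·√(2π)))·exp(−(25.5−22.7)²/(2·2.3²)) = 0.173453·exp(-0.74102) = 0.0826725] × [4.88525e-05] = 4.03875e-06
  p_II = [(1/(2.3·√(2π)))·exp(−(25.5−23.2)²/(2·2.3²)) = 0.173453·exp(-0.50000) = 0.105205] × [0.000114915] = 1.20896e-05
  p_III = [(1/(2.3·√(2π)))·exp(−(25.5−36.2)²/(2·2.3²)) = 0.173453·exp(-10.82136) = 3.46358e-06] × [0.0327404] = 1.13399e-07
Weight by the priors:
  P(Z=I)·p_I = 0.11 × 4.03875e-06 = 4.44263e-07
  P(Z=II)·p_II = 0.36 × 1.20896e-05 = 4.35225e-06
  P(Z=III)·p_III = 0.53 × 1.13399e-07 = 6.01015e-08
Denominator: 4.44263e-07 + 4.35225e-06 + 6.01015e-08 = 4.85662e-06
Responsibility of Subgroup I: 4.44263e-07 / 4.85662e-06 ≈ 0.091

0.091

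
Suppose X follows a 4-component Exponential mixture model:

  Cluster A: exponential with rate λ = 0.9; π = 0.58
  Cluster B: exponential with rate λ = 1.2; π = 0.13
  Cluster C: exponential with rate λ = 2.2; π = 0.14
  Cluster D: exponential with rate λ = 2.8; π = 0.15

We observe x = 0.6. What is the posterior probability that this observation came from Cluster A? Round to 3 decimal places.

0.563

P(component k | x) = π_k·f_k(x) / marginal(x), where marginal(x) = Σ_j π_j·f_j(x).
Evaluate each component's likelihood at the observed value:
  p_A = 0.9·e^(−0.9·0.6) = 0.9·e^(−0.5400) = 0.524473
  p_B = 1.2·e^(−1.2·0.6) = 1.2·e^(−0.7200) = 0.584103
  p_C = 2.2·e^(−2.2·0.6) = 2.2·e^(−1.3200) = 0.587698
  p_D = 2.8·e^(−2.8·0.6) = 2.8·e^(−1.6800) = 0.521847
Multiply by the mixture weights:
  π_A·p_A = 0.58 × 0.524473 = 0.304195
  π_B·p_B = 0.13 × 0.584103 = 0.0759334
  π_C·p_C = 0.14 × 0.587698 = 0.0822777
  π_D·p_D = 0.15 × 0.521847 = 0.0782771
Normaliser: 0.304195 + 0.0759334 + 0.0822777 + 0.0782771 = 0.540683
P(Cluster A | the observation) = 0.304195 / 0.540683 ≈ 0.563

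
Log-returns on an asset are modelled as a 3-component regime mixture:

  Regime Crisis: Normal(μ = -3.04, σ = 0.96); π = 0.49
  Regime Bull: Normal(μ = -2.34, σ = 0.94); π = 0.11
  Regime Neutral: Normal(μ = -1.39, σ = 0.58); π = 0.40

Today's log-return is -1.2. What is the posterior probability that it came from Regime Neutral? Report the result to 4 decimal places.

0.8263

Posterior ∝ prior × likelihood, so P(k | x) ∝ π_k f_k(x); normalise over all components.
Evaluate each component's likelihood at the observed value:
  p_Crisis = (1/(0.96·√(2π)))·exp(−(-1.2−-3.04)²/(2·0.96²)) = 0.415565·exp(-1.83681) = 0.0662101
  p_Bull = (1/(0.94·√(2π)))·exp(−(-1.2−-2.34)²/(2·0.94²)) = 0.424407·exp(-0.73540) = 0.203424
  p_Neutral = (1/(0.58·√(2π)))·exp(−(-1.2−-1.39)²/(2·0.58²)) = 0.687832·exp(-0.05366) = 0.651898
Unnormalised posteriors:
  π_Crisis·p_Crisis = 0.49 × 0.0662101 = 0.032443
  π_Bull·p_Bull = 0.11 × 0.203424 = 0.0223766
  π_Neutral·p_Neutral = 0.40 × 0.651898 = 0.260759
Denominator: 0.032443 + 0.0223766 + 0.260759 = 0.315579
Responsibility of Regime Neutral: 0.260759 / 0.315579 ≈ 0.8263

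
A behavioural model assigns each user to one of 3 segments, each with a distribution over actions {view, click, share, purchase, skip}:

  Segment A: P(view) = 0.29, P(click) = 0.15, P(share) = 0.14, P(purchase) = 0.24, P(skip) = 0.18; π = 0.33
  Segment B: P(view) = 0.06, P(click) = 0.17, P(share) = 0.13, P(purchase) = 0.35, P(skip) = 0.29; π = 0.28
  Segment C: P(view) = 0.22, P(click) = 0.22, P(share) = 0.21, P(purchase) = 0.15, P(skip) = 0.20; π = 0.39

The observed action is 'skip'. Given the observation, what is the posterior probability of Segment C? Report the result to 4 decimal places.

Posterior ∝ prior × likelihood, so P(k | x) ∝ w_k f_k(x); normalise over all components.
Categorical probabilities:
  f_A = 0.18
  f_B = 0.29
  f_C = 0.2
Unnormalised posteriors:
  w_A·f_A = 0.33 × 0.18 = 0.0594
  w_B·f_B = 0.28 × 0.29 = 0.0812
  w_C·f_C = 0.39 × 0.2 = 0.078
Normaliser: 0.0594 + 0.0812 + 0.078 = 0.2186
P(Segment C | 'skip') = 0.078 / 0.2186 ≈ 0.3568

0.3568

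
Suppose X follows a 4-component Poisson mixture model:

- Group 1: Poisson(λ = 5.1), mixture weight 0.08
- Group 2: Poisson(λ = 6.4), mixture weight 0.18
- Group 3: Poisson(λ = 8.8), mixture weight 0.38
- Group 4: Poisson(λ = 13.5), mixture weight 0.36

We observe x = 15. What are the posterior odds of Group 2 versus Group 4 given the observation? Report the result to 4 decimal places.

0.0083

Since P(k|x) ∝ π_k f_k(x), the posterior odds are π_i f_i(x) / (π_j f_j(x)).
Component likelihoods at x = 15:
  f_1 = e^(−5.1)·5.1^15/15! = 0.000191492
  f_2 = e^(−6.4)·6.4^15/15! = 0.00157295
  f_3 = e^(−8.8)·8.8^15/15! = 0.0169414
  f_4 = e^(−13.5)·13.5^15/15! = 0.0945217
Odds = (0.18/0.36) × (0.00157295/0.0945217) = 0.5 × 0.0166412 ≈ 0.0083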